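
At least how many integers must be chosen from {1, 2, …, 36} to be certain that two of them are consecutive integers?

Partition {1, …, 36} into 18 pairs: {1,2}, {3,4}, …, {35,36}.
Choosing 18 integers — say the 18 even numbers 2, 4, …, 36 — takes one from each pair and avoids the property.
Choosing 19 forces two into the same pair by pigeonhole, and those are consecutive. So 19.

19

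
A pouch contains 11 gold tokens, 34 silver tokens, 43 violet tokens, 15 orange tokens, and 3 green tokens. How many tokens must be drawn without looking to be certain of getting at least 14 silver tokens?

The worst case draws every non-silver token first: 11 + 43 + 15 + 3 = 72.
The next 14 draws are then forced to be silver, giving 72 + 14 = 86.

86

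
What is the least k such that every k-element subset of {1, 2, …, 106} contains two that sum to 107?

54

Partition {1, …, 106} into 53 pairs: {1,106}, {2,105}, …, {53,54}.
Choosing 53 integers — say the integers 1 through 53 — takes one from each pair and avoids the property.
Choosing 54 forces two into the same pair by pigeonhole, and those sum to 107. So 54.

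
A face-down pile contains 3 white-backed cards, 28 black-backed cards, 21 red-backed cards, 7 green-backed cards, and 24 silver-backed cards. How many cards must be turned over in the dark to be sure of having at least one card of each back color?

The hardest back color to obtain is white-backed: we could draw every other card first — 83 − 3 = 80 cards — without a single white-backed one.
The next draw must be white-backed, so 80 + 1 = 81.

81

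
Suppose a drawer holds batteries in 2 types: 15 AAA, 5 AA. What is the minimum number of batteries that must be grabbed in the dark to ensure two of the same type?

3

The worst case takes 1 battery of each type without reaching 2 of any: 2 × 1 = 2.
The next battery must bring some type to 2, so 2 + 1 = 3.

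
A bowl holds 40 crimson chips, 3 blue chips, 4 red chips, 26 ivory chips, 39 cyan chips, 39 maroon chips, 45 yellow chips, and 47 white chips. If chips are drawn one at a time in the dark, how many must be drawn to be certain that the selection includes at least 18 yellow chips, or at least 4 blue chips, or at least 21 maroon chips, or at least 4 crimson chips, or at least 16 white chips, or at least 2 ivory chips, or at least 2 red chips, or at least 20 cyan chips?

Each of the 8 colors has its own threshold; avoid all of them simultaneously.
The worst case stops just short of every target: 3 crimson, 3 blue, 1 red, 1 ivory, 19 cyan, 20 maroon, 17 yellow, 15 white — 3 + 3 + 1 + 1 + 19 + 20 + 17 + 15 = 79 chips.
One more chip must push some color to its target, so 79 + 1 = 80.

80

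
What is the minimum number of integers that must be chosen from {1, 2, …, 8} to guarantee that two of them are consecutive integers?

Partition {1, …, 8} into 4 pairs: {1,2}, {3,4}, …, {7,8}.
Choosing 4 integers — say the 4 even numbers 2, 4, …, 8 — takes one from each pair and avoids the property.
Choosing 5 forces two into the same pair by pigeonhole, and those are consecutive. So 5.

5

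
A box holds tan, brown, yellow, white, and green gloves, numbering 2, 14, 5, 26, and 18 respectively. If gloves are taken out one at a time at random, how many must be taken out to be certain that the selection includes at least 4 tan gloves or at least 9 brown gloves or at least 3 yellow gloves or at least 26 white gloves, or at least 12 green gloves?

49

Each of the 5 colors has its own threshold; avoid all of them simultaneously.
The worst case stops just short of every target: all 2 tan, 8 brown, 2 yellow, 25 white, 11 green — 2 + 8 + 2 + 25 + 11 = 48 gloves.
One more glove must push some color to its target, so 48 + 1 = 49.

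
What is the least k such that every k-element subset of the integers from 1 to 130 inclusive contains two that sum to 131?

66

Partition {1, …, 130} into 65 pairs: {1,130}, {2,129}, …, {65,66}.
Choosing 65 integers — say the integers 1 through 65 — takes one from each pair and avoids the property.
Choosing 66 forces two into the same pair by pigeonhole, and those sum to 131. So 66.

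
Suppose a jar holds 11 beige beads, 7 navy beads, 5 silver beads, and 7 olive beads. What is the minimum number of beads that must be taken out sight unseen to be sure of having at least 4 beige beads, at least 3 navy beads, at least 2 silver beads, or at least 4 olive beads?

The worst case stops just short of every target: 3 beige, 2 navy, 1 silver, 3 olive — 3 + 2 + 1 + 3 = 9 beads.
One more bead must push some color to its target, so 9 + 1 = 10.

10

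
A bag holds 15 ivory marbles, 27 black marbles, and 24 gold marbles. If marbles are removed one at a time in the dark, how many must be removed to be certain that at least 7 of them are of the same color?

Treat the 3 colors as pigeonholes.
The worst case takes 6 marbles of each color without reaching 7 of any: 3 × 6 = 18.
The next marble must bring some color to 7, so 18 + 1 = 19.

19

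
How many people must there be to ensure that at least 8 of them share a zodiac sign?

There are 12 zodiac signs acting as pigeonholes.
With 12 × 7 = 84 people we could place exactly 7 in each, with no class reaching 8.
One more forces some class to hold 8, so 84 + 1 = 85.

85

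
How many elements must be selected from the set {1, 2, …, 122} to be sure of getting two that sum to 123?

Partition {1, …, 122} into 61 pairs: {1,122}, {2,121}, …, {61,62}.
Choosing 61 integers — say the integers 1 through 61 — takes one from each pair and avoids the property.
Choosing 62 forces two into the same pair by pigeonhole, and those sum to 123. So 62.

62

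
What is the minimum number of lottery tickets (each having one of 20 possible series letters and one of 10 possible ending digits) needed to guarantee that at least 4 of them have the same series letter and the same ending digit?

601

There are 20 × 10 = 200 (series letter, ending digit) combinations acting as pigeonholes.
With 200 × 3 = 600 lottery tickets we could place exactly 3 in each, with no (series letter, ending digit) pair reaching 4.
One more forces some (series letter, ending digit) pair to hold 4, so 600 + 1 = 601.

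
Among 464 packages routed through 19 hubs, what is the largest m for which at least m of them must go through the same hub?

25

The 464 packages fall into 19 hubs.
If each of the 19 hubs held at most 24, the total would be at most 19 × 24 = 456 < 464, a contradiction.
So at least one holds ⌈464/19⌉ = 25.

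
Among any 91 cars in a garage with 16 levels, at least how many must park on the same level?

6

The 91 cars fall into 16 levels.
If each of the 16 levels held at most 5, the total would be at most 16 × 5 = 80 < 91, a contradiction.
So at least one holds ⌈91/16⌉ = 6.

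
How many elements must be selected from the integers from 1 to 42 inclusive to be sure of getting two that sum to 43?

Partition {1, …, 42} into 21 pairs: {1,42}, {2,41}, …, {21,22}.
Choosing 21 integers — say the integers 1 through 21 — takes one from each pair and avoids the property.
Choosing 22 forces two into the same pair by pigeonhole, and those sum to 43. So 22.

22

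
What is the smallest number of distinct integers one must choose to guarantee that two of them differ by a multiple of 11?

Use the pigeonhole principle on residue classes: two integers differ by a multiple of 11 exactly when they share a remainder mod 11.
There are 11 residue classes mod 11, so 11 integers can all lie in distinct classes.
One more integer must repeat a residue, giving a difference divisible by 11. So n = 11 + 1 = 12.

12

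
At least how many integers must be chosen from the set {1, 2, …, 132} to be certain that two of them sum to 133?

67

Partition {1, …, 132} into 66 pairs: {1,132}, {2,131}, …, {66,67}.
Choosing 66 integers — say the integers 1 through 66 — takes one from each pair and avoids the property.
Choosing 67 forces two into the same pair by pigeonhole, and those sum to 133. So 67.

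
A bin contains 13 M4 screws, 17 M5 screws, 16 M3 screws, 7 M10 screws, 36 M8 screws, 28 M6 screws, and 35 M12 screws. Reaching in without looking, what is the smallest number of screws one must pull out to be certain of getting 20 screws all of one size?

111

Treat the 7 sizes as pigeonholes.
In the worst case we take at most 19 of each size, but all 13 M4, all 17 M5, all 16 M3, and all 7 M10 (fewer than 19), giving 13 + 17 + 16 + 7 + 19 + 19 + 19 = 110.
One more screw then forces some size to 20, so 110 + 1 = 111.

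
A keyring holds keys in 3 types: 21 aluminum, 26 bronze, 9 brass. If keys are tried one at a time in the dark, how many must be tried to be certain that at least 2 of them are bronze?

To avoid bronze keys as long as possible, exhaust the other 2 types first.
The worst case draws every non-bronze key first: 21 + 9 = 30.
The next 2 draws are then forced to be bronze, giving 30 + 2 = 32.

32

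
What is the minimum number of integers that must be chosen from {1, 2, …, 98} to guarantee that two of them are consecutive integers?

Partition {1, …, 98} into 49 pairs: {1,2}, {3,4}, …, {97,98}.
Choosing 49 integers — say the 49 even numbers 2, 4, …, 98 — takes one from each pair and avoids the property.
Choosing 50 forces two into the same pair by pigeonhole, and those are consecutive. So 50.

50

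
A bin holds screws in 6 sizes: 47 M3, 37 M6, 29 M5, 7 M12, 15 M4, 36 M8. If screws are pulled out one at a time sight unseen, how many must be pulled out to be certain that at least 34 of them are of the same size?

151

In the worst case we take at most 33 of each size, but all 29 M5, all 7 M12, and all 15 M4 (fewer than 33), giving 33 + 33 + 29 + 7 + 15 + 33 = 150.
One more screw then forces some size to 34, so 150 + 1 = 151.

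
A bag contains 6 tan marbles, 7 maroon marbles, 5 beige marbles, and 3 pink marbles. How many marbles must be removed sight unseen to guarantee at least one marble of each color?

The hardest color to obtain is pink: we could draw every other marble first — 21 − 3 = 18 marbles — without a single pink one.
The next draw must be pink, so 18 + 1 = 19.

19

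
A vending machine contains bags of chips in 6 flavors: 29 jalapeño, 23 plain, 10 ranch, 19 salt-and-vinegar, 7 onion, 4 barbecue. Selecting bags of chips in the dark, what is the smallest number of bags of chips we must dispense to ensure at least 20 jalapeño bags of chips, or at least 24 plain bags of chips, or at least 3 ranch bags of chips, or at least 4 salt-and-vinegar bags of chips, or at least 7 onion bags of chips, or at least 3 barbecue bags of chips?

56

Each of the 6 flavors has its own threshold; avoid all of them simultaneously.
The worst case stops just short of every target: 19 jalapeño, 23 plain, 2 ranch, 3 salt-and-vinegar, 6 onion, 2 barbecue — 19 + 23 + 2 + 3 + 6 + 2 = 55 bags of chips.
One more bag of chips must push some flavor to its target, so 55 + 1 = 56.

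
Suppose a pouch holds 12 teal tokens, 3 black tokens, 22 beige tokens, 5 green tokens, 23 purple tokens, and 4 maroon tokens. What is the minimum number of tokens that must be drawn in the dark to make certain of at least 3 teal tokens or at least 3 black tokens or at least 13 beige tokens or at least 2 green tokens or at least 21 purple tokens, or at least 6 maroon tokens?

42

The worst case stops just short of every target: 2 teal, 2 black, 12 beige, 1 green, 20 purple, all 4 maroon — 2 + 2 + 12 + 1 + 20 + 4 = 41 tokens.
One more token must push some color to its target, so 41 + 1 = 42.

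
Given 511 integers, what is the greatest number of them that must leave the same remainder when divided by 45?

12

The 511 integers fall into 45 residue classes modulo 45.
If each of the 45 residue classes modulo 45 held at most 11, the total would be at most 45 × 11 = 495 < 511, a contradiction.
So at least one holds ⌈511/45⌉ = 12.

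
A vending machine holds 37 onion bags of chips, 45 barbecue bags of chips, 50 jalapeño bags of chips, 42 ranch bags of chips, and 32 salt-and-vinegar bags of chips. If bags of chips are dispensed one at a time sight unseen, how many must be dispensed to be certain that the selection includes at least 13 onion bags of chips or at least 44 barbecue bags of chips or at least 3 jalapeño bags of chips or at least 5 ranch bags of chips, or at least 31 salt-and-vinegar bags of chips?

The worst case stops just short of every target: 12 onion, 43 barbecue, 2 jalapeño, 4 ranch, 30 salt-and-vinegar — 12 + 43 + 2 + 4 + 30 = 91 bags of chips.
One more bag of chips must push some flavor to its target, so 91 + 1 = 92.

92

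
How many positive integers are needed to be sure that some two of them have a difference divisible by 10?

Two integers differ by a multiple of 10 exactly when they share a remainder mod 10.
There are 10 residue classes mod 10, so 10 integers can all lie in distinct classes.
One more integer must repeat a residue, giving a difference divisible by 10. So n = 10 + 1 = 11.

11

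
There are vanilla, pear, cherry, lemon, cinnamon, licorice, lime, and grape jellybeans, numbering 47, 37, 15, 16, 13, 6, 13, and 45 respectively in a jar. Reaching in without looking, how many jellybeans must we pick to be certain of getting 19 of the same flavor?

In the worst case we take at most 18 of each flavor, but all 15 cherry, all 16 lemon, all 13 cinnamon, all 6 licorice, and all 13 lime (fewer than 18), giving 18 + 18 + 15 + 16 + 13 + 6 + 13 + 18 = 117.
One more jellybean then forces some flavor to 19, so 117 + 1 = 118.

118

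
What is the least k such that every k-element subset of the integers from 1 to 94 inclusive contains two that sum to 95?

Partition {1, …, 94} into 47 pairs: {1,94}, {2,93}, …, {47,48}.
Choosing 47 integers — say the integers 1 through 47 — takes one from each pair and avoids the property.
Choosing 48 forces two into the same pair by pigeonhole, and those sum to 95. So 48.

48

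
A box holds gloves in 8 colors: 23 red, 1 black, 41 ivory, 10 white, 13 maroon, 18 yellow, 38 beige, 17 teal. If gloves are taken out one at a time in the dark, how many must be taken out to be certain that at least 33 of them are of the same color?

147

Treat the 8 colors as pigeonholes.
In the worst case we take at most 32 of each color, but all 23 red, all 1 black, all 10 white, all 13 maroon, all 18 yellow, and all 17 teal (fewer than 32), giving 23 + 1 + 32 + 10 + 13 + 18 + 32 + 17 = 146.
One more glove then forces some color to 33, so 146 + 1 = 147.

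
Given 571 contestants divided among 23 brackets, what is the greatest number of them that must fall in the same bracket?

25

The 571 contestants fall into 23 brackets.
If each of the 23 brackets held at most 24, the total would be at most 23 × 24 = 552 < 571, a contradiction.
So at least one holds ⌈571/23⌉ = 25.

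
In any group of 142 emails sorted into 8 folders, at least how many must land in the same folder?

18

If each of the 8 folders held at most 17, the total would be at most 8 × 17 = 136 < 142, a contradiction.
So at least one holds ⌈142/8⌉ = 18.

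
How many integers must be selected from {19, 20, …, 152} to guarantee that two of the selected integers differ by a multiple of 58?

59

Group the integers by remainder mod 58; there are 58 residue classes, each nonempty in this range.
Choosing one from each class (58 integers) avoids any shared remainder.
One more choice must repeat a class, so two differ by a multiple of 58. Hence 58 + 1 = 59.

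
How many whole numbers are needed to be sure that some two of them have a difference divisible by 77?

Two integers differ by a multiple of 77 exactly when they share a remainder mod 77.
There are 77 residue classes mod 77, so 77 integers can all lie in distinct classes.
One more integer must repeat a residue, giving a difference divisible by 77. So n = 77 + 1 = 78.

78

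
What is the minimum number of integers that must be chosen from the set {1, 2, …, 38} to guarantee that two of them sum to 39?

Partition {1, …, 38} into 19 pairs: {1,38}, {2,37}, …, {19,20}.
Choosing 19 integers — say the integers 1 through 19 — takes one from each pair and avoids the property.
Choosing 20 forces two into the same pair by pigeonhole, and those sum to 39. So 20.

20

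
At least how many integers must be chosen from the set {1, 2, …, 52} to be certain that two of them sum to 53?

27

Partition {1, …, 52} into 26 pairs: {1,52}, {2,51}, …, {26,27}.
Choosing 26 integers — say the integers 1 through 26 — takes one from each pair and avoids the property.
Choosing 27 forces two into the same pair by pigeonhole, and those sum to 53. So 27.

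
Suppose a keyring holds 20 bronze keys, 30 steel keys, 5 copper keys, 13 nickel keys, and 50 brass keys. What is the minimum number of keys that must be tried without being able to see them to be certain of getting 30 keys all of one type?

Treat the 5 types as pigeonholes.
In the worst case we take at most 29 of each type, but all 20 bronze, all 5 copper, and all 13 nickel (fewer than 29), giving 20 + 29 + 5 + 13 + 29 = 96.
One more key then forces some type to 30, so 96 + 1 = 97.

97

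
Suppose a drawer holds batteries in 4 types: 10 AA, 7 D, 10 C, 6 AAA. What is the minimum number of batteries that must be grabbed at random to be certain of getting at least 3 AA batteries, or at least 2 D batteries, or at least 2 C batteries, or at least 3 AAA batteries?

7

The worst case stops just short of every target: 2 AA, 1 D, 1 C, 2 AAA — 2 + 1 + 1 + 2 = 6 batteries.
One more battery must push some type to its target, so 6 + 1 = 7.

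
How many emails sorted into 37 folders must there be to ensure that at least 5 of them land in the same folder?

There are 37 folders acting as pigeonholes.
With 37 × 4 = 148 emails we could place exactly 4 in each, with no class reaching 5.
One more forces some class to hold 5, so 148 + 1 = 149.

149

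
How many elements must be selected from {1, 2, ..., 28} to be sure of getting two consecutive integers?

Partition {1, …, 28} into 14 pairs: {1,2}, {3,4}, …, {27,28}.
Choosing 14 integers — say the 14 even numbers 2, 4, …, 28 — takes one from each pair and avoids the property.
Choosing 15 forces two into the same pair by pigeonhole, and those are consecutive. So 15.

15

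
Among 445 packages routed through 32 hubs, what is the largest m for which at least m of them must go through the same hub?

If each of the 32 hubs held at most 13, the total would be at most 32 × 13 = 416 < 445, a contradiction.
So at least one holds ⌈445/32⌉ = 14.

14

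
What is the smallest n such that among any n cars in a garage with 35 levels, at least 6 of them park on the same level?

176

There are 35 levels acting as pigeonholes.
With 35 × 5 = 175 cars we could place exactly 5 in each, with no class reaching 6.
One more forces some class to hold 6, so 175 + 1 = 176.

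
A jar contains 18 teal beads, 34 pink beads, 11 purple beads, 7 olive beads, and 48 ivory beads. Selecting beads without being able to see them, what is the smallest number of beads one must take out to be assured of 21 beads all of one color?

77

In the worst case we take at most 20 of each color, but all 18 teal, all 11 purple, and all 7 olive (fewer than 20), giving 18 + 20 + 11 + 7 + 20 = 76.
One more bead then forces some color to 21, so 76 + 1 = 77.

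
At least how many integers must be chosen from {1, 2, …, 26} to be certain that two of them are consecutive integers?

14

Partition {1, …, 26} into 13 pairs: {1,2}, {3,4}, …, {25,26}.
Choosing 13 integers — say the 13 even numbers 2, 4, …, 26 — takes one from each pair and avoids the property.
Choosing 14 forces two into the same pair by pigeonhole, and those are consecutive. So 14.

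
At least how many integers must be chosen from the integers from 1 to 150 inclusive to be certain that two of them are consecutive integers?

76

Partition {1, …, 150} into 75 pairs: {1,2}, {3,4}, …, {149,150}.
Choosing 75 integers — say the 75 even numbers 2, 4, …, 150 — takes one from each pair and avoids the property.
Choosing 76 forces two into the same pair by pigeonhole, and those are consecutive. So 76.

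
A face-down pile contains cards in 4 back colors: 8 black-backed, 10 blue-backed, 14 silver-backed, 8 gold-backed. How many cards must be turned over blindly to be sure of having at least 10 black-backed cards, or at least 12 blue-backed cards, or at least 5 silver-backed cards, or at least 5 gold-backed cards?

27

Each of the 4 back colors has its own threshold; avoid all of them simultaneously.
The worst case stops just short of every target: all 8 black-backed, all 10 blue-backed, 4 silver-backed, 4 gold-backed — 8 + 10 + 4 + 4 = 26 cards.
One more card must push some back color to its target, so 26 + 1 = 27.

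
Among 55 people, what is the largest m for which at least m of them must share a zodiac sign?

5

There are 12 zodiac signs, which serve as the pigeonholes.
If each of the 12 zodiac signs held at most 4, the total would be at most 12 × 4 = 48 < 55, a contradiction.
So at least one holds ⌈55/12⌉ = 5.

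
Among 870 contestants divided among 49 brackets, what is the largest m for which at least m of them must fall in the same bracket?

18

The 870 contestants fall into 49 brackets.
If each of the 49 brackets held at most 17, the total would be at most 49 × 17 = 833 < 870, a contradiction.
So at least one holds ⌈870/49⌉ = 18.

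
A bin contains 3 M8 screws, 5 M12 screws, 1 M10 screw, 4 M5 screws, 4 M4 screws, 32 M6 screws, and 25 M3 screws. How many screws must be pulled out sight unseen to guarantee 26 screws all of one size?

68

Treat the 7 sizes as pigeonholes.
In the worst case we take at most 25 of each size, but all 3 M8, all 5 M12, all 1 M10, all 4 M5, and all 4 M4 (fewer than 25), giving 3 + 5 + 1 + 4 + 4 + 25 + 25 = 67.
One more screw then forces some size to 26, so 67 + 1 = 68.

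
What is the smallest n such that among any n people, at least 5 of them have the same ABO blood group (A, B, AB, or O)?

17

There are 4 ABO blood groups acting as pigeonholes.
With 4 × 4 = 16 people we could place exactly 4 in each, with no class reaching 5.
One more forces some class to hold 5, so 16 + 1 = 17.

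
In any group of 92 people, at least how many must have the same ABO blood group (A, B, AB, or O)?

There are 4 ABO blood groups, which serve as the pigeonholes.
If each of the 4 ABO blood groups held at most 22, the total would be at most 4 × 22 = 88 < 92, a contradiction.
So at least one holds ⌈92/4⌉ = 23.

23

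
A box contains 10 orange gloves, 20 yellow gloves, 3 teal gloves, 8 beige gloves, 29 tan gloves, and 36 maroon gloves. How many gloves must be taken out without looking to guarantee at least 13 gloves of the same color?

In the worst case we take at most 12 of each color, but all 10 orange, all 3 teal, and all 8 beige (fewer than 12), giving 10 + 12 + 3 + 8 + 12 + 12 = 57.
One more glove then forces some color to 13, so 57 + 1 = 58.

58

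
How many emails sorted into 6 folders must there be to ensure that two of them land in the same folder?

There are 6 folders acting as pigeonholes.
With 6 emails we could place one in each, avoiding any repeat.
One more forces some class to hold 2, so 6 + 1 = 7.

7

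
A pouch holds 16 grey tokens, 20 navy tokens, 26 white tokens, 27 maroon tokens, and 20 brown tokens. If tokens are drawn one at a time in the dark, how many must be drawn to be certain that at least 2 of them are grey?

The worst case draws every non-grey token first: 20 + 26 + 27 + 20 = 93.
The next 2 draws are then forced to be grey, giving 93 + 2 = 95.

95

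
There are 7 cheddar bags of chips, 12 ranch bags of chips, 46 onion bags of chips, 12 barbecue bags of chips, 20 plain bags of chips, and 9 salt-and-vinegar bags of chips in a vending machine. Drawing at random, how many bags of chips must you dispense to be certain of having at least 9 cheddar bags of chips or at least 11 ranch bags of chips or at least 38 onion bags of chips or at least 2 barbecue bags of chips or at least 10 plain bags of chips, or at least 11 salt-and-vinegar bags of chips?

The worst case stops just short of every target: all 7 cheddar, 10 ranch, 37 onion, 1 barbecue, 9 plain, all 9 salt-and-vinegar — 7 + 10 + 37 + 1 + 9 + 9 = 73 bags of chips.
One more bag of chips must push some flavor to its target, so 73 + 1 = 74.

74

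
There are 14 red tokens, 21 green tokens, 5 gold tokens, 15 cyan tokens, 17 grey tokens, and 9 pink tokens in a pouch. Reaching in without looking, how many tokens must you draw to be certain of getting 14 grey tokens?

78

The worst case draws every non-grey token first: 14 + 21 + 5 + 15 + 9 = 64.
The next 14 draws are then forced to be grey, giving 64 + 14 = 78.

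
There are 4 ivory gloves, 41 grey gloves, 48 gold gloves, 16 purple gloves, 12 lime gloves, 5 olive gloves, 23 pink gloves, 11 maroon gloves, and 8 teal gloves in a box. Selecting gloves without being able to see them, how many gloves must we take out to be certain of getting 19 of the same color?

In the worst case we take at most 18 of each color, but all 4 ivory, all 16 purple, all 12 lime, all 5 olive, all 11 maroon, and all 8 teal (fewer than 18), giving 4 + 18 + 18 + 16 + 12 + 5 + 18 + 11 + 8 = 110.
One more glove then forces some color to 19, so 110 + 1 = 111.

111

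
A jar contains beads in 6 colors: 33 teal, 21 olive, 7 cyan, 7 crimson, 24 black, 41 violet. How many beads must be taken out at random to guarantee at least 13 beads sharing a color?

In the worst case we take at most 12 of each color, but all 7 cyan and all 7 crimson (fewer than 12), giving 12 + 12 + 7 + 7 + 12 + 12 = 62.
One more bead then forces some color to 13, so 62 + 1 = 63.

63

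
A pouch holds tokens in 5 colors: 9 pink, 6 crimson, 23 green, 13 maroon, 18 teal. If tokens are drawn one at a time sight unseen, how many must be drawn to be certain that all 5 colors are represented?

The hardest color to obtain is crimson: we could draw every other token first — 69 − 6 = 63 tokens — without a single crimson one.
The next draw must be crimson, so 63 + 1 = 64.

64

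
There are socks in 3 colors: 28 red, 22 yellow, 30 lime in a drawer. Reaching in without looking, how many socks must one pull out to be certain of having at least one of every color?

59

The hardest color to obtain is yellow: we could draw every other sock first — 80 − 22 = 58 socks — without a single yellow one.
The next draw must be yellow, so 58 + 1 = 59.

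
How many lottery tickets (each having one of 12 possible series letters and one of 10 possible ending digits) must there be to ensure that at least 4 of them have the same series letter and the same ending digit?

There are 12 × 10 = 120 (series letter, ending digit) combinations acting as pigeonholes.
With 120 × 3 = 360 lottery tickets we could place exactly 3 in each, with no (series letter, ending digit) pair reaching 4.
One more forces some (series letter, ending digit) pair to hold 4, so 360 + 1 = 361.

361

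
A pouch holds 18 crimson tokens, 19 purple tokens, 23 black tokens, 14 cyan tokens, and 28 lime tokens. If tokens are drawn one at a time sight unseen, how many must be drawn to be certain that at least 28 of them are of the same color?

In the worst case we take at most 27 of each color, but all 18 crimson, all 19 purple, all 23 black, and all 14 cyan (fewer than 27), giving 18 + 19 + 23 + 14 + 27 = 101.
One more token then forces some color to 28, so 101 + 1 = 102.

102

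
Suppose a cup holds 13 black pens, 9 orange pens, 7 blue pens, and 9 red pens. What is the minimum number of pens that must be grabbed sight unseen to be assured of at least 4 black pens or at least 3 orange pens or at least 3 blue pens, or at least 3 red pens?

10

Each of the 4 ink colors has its own threshold; avoid all of them simultaneously.
The worst case stops just short of every target: 3 black, 2 orange, 2 blue, 2 red — 3 + 2 + 2 + 2 = 9 pens.
One more pen must push some ink color to its target, so 9 + 1 = 10.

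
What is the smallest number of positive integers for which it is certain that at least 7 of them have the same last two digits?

601

There are 100 possible two-digit endings acting as pigeonholes.
With 100 × 6 = 600 positive integers we could place exactly 6 in each, with no class reaching 7.
One more forces some class to hold 7, so 600 + 1 = 601.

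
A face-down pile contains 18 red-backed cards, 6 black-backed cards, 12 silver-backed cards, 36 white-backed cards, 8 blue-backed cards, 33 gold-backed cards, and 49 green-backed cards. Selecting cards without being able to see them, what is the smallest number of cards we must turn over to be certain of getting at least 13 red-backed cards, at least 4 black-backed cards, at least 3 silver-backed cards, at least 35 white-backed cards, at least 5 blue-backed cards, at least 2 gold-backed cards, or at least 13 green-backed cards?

69

The worst case stops just short of every target: 12 red-backed, 3 black-backed, 2 silver-backed, 34 white-backed, 4 blue-backed, 1 gold-backed, 12 green-backed — 12 + 3 + 2 + 34 + 4 + 1 + 12 = 68 cards.
One more card must push some back color to its target, so 68 + 1 = 69.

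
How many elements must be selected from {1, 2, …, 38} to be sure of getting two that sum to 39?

20

Partition {1, …, 38} into 19 pairs: {1,38}, {2,37}, …, {19,20}.
Choosing 19 integers — say the integers 1 through 19 — takes one from each pair and avoids the property.
Choosing 20 forces two into the same pair by pigeonhole, and those sum to 39. So 20.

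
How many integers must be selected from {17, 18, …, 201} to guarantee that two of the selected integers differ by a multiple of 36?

37

Group the integers by remainder mod 36; there are 36 residue classes, each nonempty in this range.
Choosing one from each class (36 integers) avoids any shared remainder.
One more choice must repeat a class, so two differ by a multiple of 36. Hence 36 + 1 = 37.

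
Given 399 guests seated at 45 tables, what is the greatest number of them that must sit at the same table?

9

If each of the 45 tables held at most 8, the total would be at most 45 × 8 = 360 < 399, a contradiction.
So at least one holds ⌈399/45⌉ = 9.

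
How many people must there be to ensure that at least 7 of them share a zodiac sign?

73

There are 12 zodiac signs acting as pigeonholes.
With 12 × 6 = 72 people we could place exactly 6 in each, with no class reaching 7.
One more forces some class to hold 7, so 72 + 1 = 73.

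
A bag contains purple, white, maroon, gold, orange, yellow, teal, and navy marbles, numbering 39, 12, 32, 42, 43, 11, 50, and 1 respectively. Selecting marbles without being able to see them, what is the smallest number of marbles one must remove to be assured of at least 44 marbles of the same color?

In the worst case we take at most 43 of each color, but all 39 purple, all 12 white, all 32 maroon, all 42 gold, all 11 yellow, and all 1 navy (fewer than 43), giving 39 + 12 + 32 + 42 + 43 + 11 + 43 + 1 = 223.
One more marble then forces some color to 44, so 223 + 1 = 224.

224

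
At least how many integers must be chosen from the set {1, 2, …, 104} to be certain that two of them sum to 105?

53

Partition {1, …, 104} into 52 pairs: {1,104}, {2,103}, …, {52,53}.
Choosing 52 integers — say the integers 1 through 52 — takes one from each pair and avoids the property.
Choosing 53 forces two into the same pair by pigeonhole, and those sum to 105. So 53.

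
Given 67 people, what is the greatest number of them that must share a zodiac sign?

If each of the 12 zodiac signs held at most 5, the total would be at most 12 × 5 = 60 < 67, a contradiction.
So at least one holds ⌈67/12⌉ = 6.

6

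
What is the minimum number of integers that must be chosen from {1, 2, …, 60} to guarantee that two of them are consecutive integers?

Partition {1, …, 60} into 30 pairs: {1,2}, {3,4}, …, {59,60}.
Choosing 30 integers — say the 30 even numbers 2, 4, …, 60 — takes one from each pair and avoids the property.
Choosing 31 forces two into the same pair by pigeonhole, and those are consecutive. So 31.

31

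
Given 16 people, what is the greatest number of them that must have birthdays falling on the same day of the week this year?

There are 7 days of the week, which serve as the pigeonholes.
If each of the 7 days of the week held at most 2, the total would be at most 7 × 2 = 14 < 16, a contradiction.
So at least one holds ⌈16/7⌉ = 3.

3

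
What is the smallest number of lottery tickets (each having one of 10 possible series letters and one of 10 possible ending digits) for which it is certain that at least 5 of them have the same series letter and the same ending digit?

There are 10 × 10 = 100 (series letter, ending digit) combinations acting as pigeonholes.
With 100 × 4 = 400 lottery tickets we could place exactly 4 in each, with no (series letter, ending digit) pair reaching 5.
One more forces some (series letter, ending digit) pair to hold 5, so 400 + 1 = 401.

401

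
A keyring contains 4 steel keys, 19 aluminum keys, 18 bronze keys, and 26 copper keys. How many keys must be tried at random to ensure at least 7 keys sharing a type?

In the worst case we take at most 6 of each type, but all 4 steel (fewer than 6), giving 4 + 6 + 6 + 6 = 22.
One more key then forces some type to 7, so 22 + 1 = 23.

23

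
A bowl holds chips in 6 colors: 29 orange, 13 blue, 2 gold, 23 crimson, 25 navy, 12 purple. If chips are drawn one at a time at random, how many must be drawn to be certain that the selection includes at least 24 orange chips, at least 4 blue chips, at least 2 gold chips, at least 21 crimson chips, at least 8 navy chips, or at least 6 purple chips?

The worst case stops just short of every target: 23 orange, 3 blue, 1 gold, 20 crimson, 7 navy, 5 purple — 23 + 3 + 1 + 20 + 7 + 5 = 59 chips.
One more chip must push some color to its target, so 59 + 1 = 60.

60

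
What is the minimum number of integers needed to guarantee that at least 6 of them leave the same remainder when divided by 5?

There are 5 residue classes modulo 5 acting as pigeonholes.
With 5 × 5 = 25 integers we could place exactly 5 in each, with no class reaching 6.
One more forces some class to hold 6, so 25 + 1 = 26.

26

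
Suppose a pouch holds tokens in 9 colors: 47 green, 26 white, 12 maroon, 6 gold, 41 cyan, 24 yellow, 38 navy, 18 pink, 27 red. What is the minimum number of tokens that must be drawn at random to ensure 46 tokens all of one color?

238

In the worst case we take at most 45 of each color, but all 26 white, all 12 maroon, all 6 gold, all 41 cyan, all 24 yellow, all 38 navy, all 18 pink, and all 27 red (fewer than 45), giving 45 + 26 + 12 + 6 + 41 + 24 + 38 + 18 + 27 = 237.
One more token then forces some color to 46, so 237 + 1 = 238.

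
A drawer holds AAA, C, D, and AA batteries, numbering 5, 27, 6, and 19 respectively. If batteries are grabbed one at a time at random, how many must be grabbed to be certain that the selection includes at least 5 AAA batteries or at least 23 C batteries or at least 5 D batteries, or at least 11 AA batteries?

The worst case stops just short of every target: 4 AAA, 22 C, 4 D, 10 AA — 4 + 22 + 4 + 10 = 40 batteries.
One more battery must push some type to its target, so 40 + 1 = 41.

41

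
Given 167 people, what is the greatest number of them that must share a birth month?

14

There are 12 months of the year, which serve as the pigeonholes.
If each of the 12 months of the year held at most 13, the total would be at most 12 × 13 = 156 < 167, a contradiction.
So at least one holds ⌈167/12⌉ = 14.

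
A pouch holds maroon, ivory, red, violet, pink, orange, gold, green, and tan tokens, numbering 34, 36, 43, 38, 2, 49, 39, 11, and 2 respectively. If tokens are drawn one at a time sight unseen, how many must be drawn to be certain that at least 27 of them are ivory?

To avoid ivory tokens as long as possible, exhaust the other 8 colors first.
The worst case draws every non-ivory token first: 34 + 43 + 38 + 2 + 49 + 39 + 11 + 2 = 218.
The next 27 draws are then forced to be ivory, giving 218 + 27 = 245.

245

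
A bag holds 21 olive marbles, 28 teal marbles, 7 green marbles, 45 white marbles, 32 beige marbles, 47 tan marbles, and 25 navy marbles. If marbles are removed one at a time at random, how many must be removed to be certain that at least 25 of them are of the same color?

Treat the 7 colors as pigeonholes.
In the worst case we take at most 24 of each color, but all 21 olive and all 7 green (fewer than 24), giving 21 + 24 + 7 + 24 + 24 + 24 + 24 = 148.
One more marble then forces some color to 25, so 148 + 1 = 149.

149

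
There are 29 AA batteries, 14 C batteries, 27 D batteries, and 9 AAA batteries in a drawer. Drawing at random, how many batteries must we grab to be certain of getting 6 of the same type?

21

The worst case takes 5 batteries of each type without reaching 6 of any: 4 × 5 = 20.
The next battery must bring some type to 6, so 20 + 1 = 21.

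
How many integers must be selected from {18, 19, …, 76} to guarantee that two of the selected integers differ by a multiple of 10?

11

Group the integers by remainder mod 10; there are 10 residue classes, each nonempty in this range.
Choosing one from each class (10 integers) avoids any shared remainder.
One more choice must repeat a class, so two differ by a multiple of 10. Hence 10 + 1 = 11.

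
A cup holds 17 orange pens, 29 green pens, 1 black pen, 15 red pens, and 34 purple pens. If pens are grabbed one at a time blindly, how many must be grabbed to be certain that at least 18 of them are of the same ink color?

68

Treat the 5 ink colors as pigeonholes.
In the worst case we take at most 17 of each ink color, but all 1 black and all 15 red (fewer than 17), giving 17 + 17 + 1 + 15 + 17 = 67.
One more pen then forces some ink color to 18, so 67 + 1 = 68.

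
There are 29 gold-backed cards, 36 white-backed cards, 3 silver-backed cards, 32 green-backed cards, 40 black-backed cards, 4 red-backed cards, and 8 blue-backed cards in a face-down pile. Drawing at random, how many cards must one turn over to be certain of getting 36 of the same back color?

In the worst case we take at most 35 of each back color, but all 29 gold-backed, all 3 silver-backed, all 32 green-backed, all 4 red-backed, and all 8 blue-backed (fewer than 35), giving 29 + 35 + 3 + 32 + 35 + 4 + 8 = 146.
One more card then forces some back color to 36, so 146 + 1 = 147.

147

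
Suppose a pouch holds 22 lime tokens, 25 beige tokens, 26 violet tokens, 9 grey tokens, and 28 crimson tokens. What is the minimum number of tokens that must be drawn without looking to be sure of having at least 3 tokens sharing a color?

11

The worst case takes 2 tokens of each color without reaching 3 of any: 5 × 2 = 10.
The next token must bring some color to 3, so 10 + 1 = 11.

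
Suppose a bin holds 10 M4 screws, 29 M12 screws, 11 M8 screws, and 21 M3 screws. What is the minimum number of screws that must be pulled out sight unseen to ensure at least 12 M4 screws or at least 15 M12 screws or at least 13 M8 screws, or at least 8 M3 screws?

43

The worst case stops just short of every target: all 10 M4, 14 M12, all 11 M8, 7 M3 — 10 + 14 + 11 + 7 = 42 screws.
One more screw must push some size to its target, so 42 + 1 = 43.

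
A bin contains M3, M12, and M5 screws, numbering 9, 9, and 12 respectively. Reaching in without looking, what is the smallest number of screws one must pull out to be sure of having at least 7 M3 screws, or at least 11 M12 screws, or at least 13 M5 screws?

Each of the 3 sizes has its own threshold; avoid all of them simultaneously.
The worst case stops just short of every target: 6 M3, all 9 M12, 12 M5 — 6 + 9 + 12 = 27 screws.
One more screw must push some size to its target, so 27 + 1 = 28.

28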